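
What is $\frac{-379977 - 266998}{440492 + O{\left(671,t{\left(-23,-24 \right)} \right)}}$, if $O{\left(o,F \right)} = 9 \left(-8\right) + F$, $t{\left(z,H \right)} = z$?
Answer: $- \frac{646975}{440397} \approx -1.4691$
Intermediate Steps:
$O{\left(o,F \right)} = -72 + F$
$\frac{-379977 - 266998}{440492 + O{\left(671,t{\left(-23,-24 \right)} \right)}} = \frac{-379977 - 266998}{440492 - 95} = - \frac{646975}{440492 - 95} = - \frac{646975}{440397}$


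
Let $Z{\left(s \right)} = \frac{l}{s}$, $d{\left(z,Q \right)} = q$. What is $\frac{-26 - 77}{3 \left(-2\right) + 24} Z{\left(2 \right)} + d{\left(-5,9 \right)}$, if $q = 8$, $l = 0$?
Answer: $8$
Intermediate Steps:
$d{\left(z,Q \right)} = 8$
$Z{\left(s \right)} = 0$ ($Z{\left(s \right)} = \frac{0}{s} = 0$)
$\frac{-26 - 77}{3 \left(-2\right) + 24} Z{\left(2 \right)} + d{\left(-5,9 \right)} = \frac{-26 - 77}{3 \left(-2\right) + 24} \cdot 0 + 8 = - \frac{103}{-6 + 24} \cdot 0 + 8 = - \frac{103}{18} \cdot 0 + 8 = \left(-103\right) \frac{1}{18} \cdot 0 + 8 = \left(- \frac{103}{18}\right) 0 + 8 = 0 + 8 = 8$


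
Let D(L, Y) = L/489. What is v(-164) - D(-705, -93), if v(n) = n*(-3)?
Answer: 80431/163 ≈ 493.44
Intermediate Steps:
D(L, Y) = L/489 (D(L, Y) = L*(1/489) = L/489)
v(n) = -3*n
v(-164) - D(-705, -93) = -3*(-164) - (-705)/489 = 492 - 1*(-235/163) = 492 + 235/163 = 80431/163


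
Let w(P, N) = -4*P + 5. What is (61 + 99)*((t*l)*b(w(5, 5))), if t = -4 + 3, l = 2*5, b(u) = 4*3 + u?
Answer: 4800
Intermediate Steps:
w(P, N) = 5 - 4*P
b(u) = 12 + u
l = 10
t = -1
(61 + 99)*((t*l)*b(w(5, 5))) = (61 + 99)*((-1*10)*(12 + (5 - 4*5))) = 160*(-10*(12 + (5 - 20))) = 160*(-10*(12 - 15)) = 160*(-10*(-3)) = 160*30 = 4800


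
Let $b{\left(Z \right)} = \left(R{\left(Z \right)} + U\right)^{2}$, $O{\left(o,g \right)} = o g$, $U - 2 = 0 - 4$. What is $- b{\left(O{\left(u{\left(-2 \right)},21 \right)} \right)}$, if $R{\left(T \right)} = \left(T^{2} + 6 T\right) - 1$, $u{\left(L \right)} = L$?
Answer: $-2277081$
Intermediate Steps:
$R{\left(T \right)} = -1 + T^{2} + 6 T$
$U = -2$ ($U = 2 + \left(0 - 4\right) = 2 - 4 = -2$)
$O{\left(o,g \right)} = g o$
$b{\left(Z \right)} = \left(-3 + Z^{2} + 6 Z\right)^{2}$ ($b{\left(Z \right)} = \left(\left(-1 + Z^{2} + 6 Z\right) - 2\right)^{2} = \left(-3 + Z^{2} + 6 Z\right)^{2}$)
$- b{\left(O{\left(u{\left(-2 \right)},21 \right)} \right)} = - \left(-3 + \left(21 \left(-2\right)\right)^{2} + 6 \cdot 21 \left(-2\right)\right)^{2} = - \left(-3 + \left(-42\right)^{2} + 6 \left(-42\right)\right)^{2} = - \left(-3 + 1764 - 252\right)^{2} = - 1509^{2} = \left(-1\right) 2277081 = -2277081$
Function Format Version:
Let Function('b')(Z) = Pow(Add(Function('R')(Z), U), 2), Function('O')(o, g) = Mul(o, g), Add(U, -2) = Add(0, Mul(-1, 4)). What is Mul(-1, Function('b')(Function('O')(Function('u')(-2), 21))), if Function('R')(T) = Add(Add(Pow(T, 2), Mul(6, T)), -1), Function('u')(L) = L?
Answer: -2277081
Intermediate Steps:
Function('R')(T) = Add(-1, Pow(T, 2), Mul(6, T))
U = -2 (U = Add(2, Add(0, Mul(-1, 4))) = Add(2, Add(0, -4)) = Add(2, -4) = -2)
Function('O')(o, g) = Mul(g, o)
Function('b')(Z) = Pow(Add(-3, Pow(Z, 2), Mul(6, Z)), 2) (Function('b')(Z) = Pow(Add(Add(-1, Pow(Z, 2), Mul(6, Z)), -2), 2) = Pow(Add(-3, Pow(Z, 2), Mul(6, Z)), 2))
Mul(-1, Function('b')(Function('O')(Function('u')(-2), 21))) = Mul(-1, Pow(Add(-3, Pow(Mul(21, -2), 2), Mul(6, Mul(21, -2))), 2)) = Mul(-1, Pow(Add(-3, Pow(-42, 2), Mul(6, -42)), 2)) = Mul(-1, Pow(Add(-3, 1764, -252), 2)) = Mul(-1, Pow(1509, 2)) = Mul(-1, 2277081) = -2277081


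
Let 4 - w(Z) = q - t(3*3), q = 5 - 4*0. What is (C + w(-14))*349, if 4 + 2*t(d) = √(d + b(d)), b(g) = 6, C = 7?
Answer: 1396 + 349*√15/2 ≈ 2071.8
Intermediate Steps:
q = 5 (q = 5 + 0 = 5)
t(d) = -2 + √(6 + d)/2 (t(d) = -2 + √(d + 6)/2 = -2 + √(6 + d)/2)
w(Z) = -3 + √15/2 (w(Z) = 4 - (5 - (-2 + √(6 + 3*3)/2)) = 4 - (5 - (-2 + √(6 + 9)/2)) = 4 - (5 - (-2 + √15/2)) = 4 - (5 + (2 - √15/2)) = 4 - (7 - √15/2) = 4 + (-7 + √15/2) = -3 + √15/2)
(C + w(-14))*349 = (7 + (-3 + √15/2))*349 = (4 + √15/2)*349 = 1396 + 349*√15/2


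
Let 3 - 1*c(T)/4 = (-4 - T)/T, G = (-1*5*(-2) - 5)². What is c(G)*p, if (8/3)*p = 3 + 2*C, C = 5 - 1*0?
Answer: 2028/25 ≈ 81.120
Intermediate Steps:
C = 5 (C = 5 + 0 = 5)
p = 39/8 (p = 3*(3 + 2*5)/8 = 3*(3 + 10)/8 = (3/8)*13 = 39/8 ≈ 4.8750)
G = 25 (G = (-5*(-2) - 5)² = (10 - 5)² = 5² = 25)
c(T) = 12 - 4*(-4 - T)/T
c(G)*p = (16 + 16/25)*(39/8) = (416/25)*(39/8) = 2028/25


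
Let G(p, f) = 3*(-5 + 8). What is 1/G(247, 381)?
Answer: 1/9 ≈ 0.11111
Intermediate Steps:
G(p, f) = 9 (G(p, f) = 3*3 = 9)
1/G(247, 381) = 1/9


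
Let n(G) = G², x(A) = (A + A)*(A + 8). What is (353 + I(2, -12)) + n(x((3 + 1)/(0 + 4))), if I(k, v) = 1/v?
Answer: 8123/12 ≈ 676.92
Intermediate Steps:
x(A) = 2*A*(8 + A) (x(A) = (2*A)*(8 + A) = 2*A*(8 + A))
(353 + I(2, -12)) + n(x((3 + 1)/(0 + 4))) = (353 + 1/(-12)) + (2*((3 + 1)/(0 + 4))*(8 + (3 + 1)/(0 + 4)))² = (353 - 1/12) + (2*(4/4)*(8 + 4/4))² = 4235/12 + (2*(4*(¼))*(8 + 4*(¼)))² = 4235/12 + (2*1*(8 + 1))² = 4235/12 + (2*1*9)² = 4235/12 + 18² = 4235/12 + 324 = 8123/12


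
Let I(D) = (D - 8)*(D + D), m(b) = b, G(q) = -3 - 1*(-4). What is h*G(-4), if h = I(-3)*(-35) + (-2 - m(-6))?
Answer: -2306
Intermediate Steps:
G(q) = 1 (G(q) = -3 + 4 = 1)
I(D) = 2*D*(-8 + D) (I(D) = (-8 + D)*(2*D) = 2*D*(-8 + D))
h = -2306 (h = (2*(-3)*(-8 - 3))*(-35) + (-2 - 1*(-6)) = (2*(-3)*(-11))*(-35) + (-2 + 6) = 66*(-35) + 4 = -2310 + 4 = -2306)
h*G(-4) = -2306*1 = -2306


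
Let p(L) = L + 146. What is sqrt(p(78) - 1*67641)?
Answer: I*sqrt(67417) ≈ 259.65*I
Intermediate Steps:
p(L) = 146 + L
sqrt(p(78) - 1*67641) = sqrt((146 + 78) - 1*67641) = sqrt(224 - 67641) = sqrt(-67417) = I*sqrt(67417)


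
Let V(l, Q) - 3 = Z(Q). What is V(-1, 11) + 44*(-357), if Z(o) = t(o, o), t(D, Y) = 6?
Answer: -15699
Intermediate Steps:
Z(o) = 6
V(l, Q) = 9 (V(l, Q) = 3 + 6 = 9)
V(-1, 11) + 44*(-357) = 9 + 44*(-357) = 9 - 15708 = -15699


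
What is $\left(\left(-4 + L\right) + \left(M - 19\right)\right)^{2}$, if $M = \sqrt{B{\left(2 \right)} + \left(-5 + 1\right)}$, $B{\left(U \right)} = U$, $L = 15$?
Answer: $\left(-8 + i \sqrt{2}\right)^{2} \approx 62.0 - 22.627 i$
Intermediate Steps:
$M = i \sqrt{2}$ ($M = \sqrt{2 + \left(-5 + 1\right)} = \sqrt{2 - 4} = \sqrt{-2} = i \sqrt{2} \approx 1.4142 i$)
$\left(\left(-4 + L\right) + \left(M - 19\right)\right)^{2} = \left(\left(-4 + 15\right) - \left(19 - i \sqrt{2}\right)\right)^{2} = \left(11 - \left(19 - i \sqrt{2}\right)\right)^{2} = \left(-8 + i \sqrt{2}\right)^{2}$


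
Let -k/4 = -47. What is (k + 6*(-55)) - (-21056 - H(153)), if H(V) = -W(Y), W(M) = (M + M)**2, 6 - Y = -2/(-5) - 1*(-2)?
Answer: 521554/25 ≈ 20862.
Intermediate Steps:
k = 188 (k = -4*(-47) = 188)
Y = 18/5 (Y = 6 - (-2/(-5) - 1*(-2)) = 6 - (-2*(-1/5) + 2) = 6 - (2/5 + 2) = 6 - 1*12/5 = 6 - 12/5 = 18/5 ≈ 3.6000)
W(M) = 4*M**2 (W(M) = (2*M)**2 = 4*M**2)
H(V) = -1296/25 (H(V) = -4*(18/5)**2 = -4*324/25 = -1*1296/25 = -1296/25)
(k + 6*(-55)) - (-21056 - H(153)) = (188 + 6*(-55)) - (-21056 - 1*(-1296/25)) = (188 - 330) - (-21056 + 1296/25) = -142 - 1*(-525104/25) = -142 + 525104/25 = 521554/25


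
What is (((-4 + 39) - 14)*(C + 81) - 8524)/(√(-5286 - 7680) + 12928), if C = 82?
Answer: -32972864/83573075 + 5101*I*√12966/167146150 ≈ -0.39454 + 0.0034751*I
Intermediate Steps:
(((-4 + 39) - 14)*(C + 81) - 8524)/(√(-5286 - 7680) + 12928) = (((-4 + 39) - 14)*(82 + 81) - 8524)/(√(-5286 - 7680) + 12928) = ((35 - 14)*163 - 8524)/(√(-12966) + 12928) = (21*163 - 8524)/(I*√12966 + 12928) = (3423 - 8524)/(12928 + I*√12966) = -5101/(12928 + I*√12966)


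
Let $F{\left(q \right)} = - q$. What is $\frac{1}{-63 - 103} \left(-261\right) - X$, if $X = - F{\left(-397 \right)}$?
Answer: $\frac{66163}{166} \approx 398.57$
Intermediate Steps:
$X = -397$ ($X = - \left(-1\right) \left(-397\right) = \left(-1\right) 397 = -397$)
$\frac{1}{-63 - 103} \left(-261\right) - X = \frac{1}{-63 - 103} \left(-261\right) - -397 = \frac{1}{-166} \left(-261\right) + 397 = \left(- \frac{1}{166}\right) \left(-261\right) + 397 = \frac{261}{166} + 397 = \frac{66163}{166}$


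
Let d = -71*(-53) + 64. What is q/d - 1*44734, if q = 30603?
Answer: -171166415/3827 ≈ -44726.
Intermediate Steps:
d = 3827 (d = 3763 + 64 = 3827)
q/d - 1*44734 = 30603/3827 - 1*44734 = 30603*(1/3827) - 44734 = 30603/3827 - 44734 = -171166415/3827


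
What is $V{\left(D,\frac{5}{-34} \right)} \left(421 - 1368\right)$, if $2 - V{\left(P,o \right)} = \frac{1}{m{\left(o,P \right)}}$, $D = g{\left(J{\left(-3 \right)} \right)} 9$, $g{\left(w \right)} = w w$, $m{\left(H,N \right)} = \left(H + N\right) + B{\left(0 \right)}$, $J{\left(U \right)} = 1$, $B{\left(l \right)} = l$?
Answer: $- \frac{537896}{301} \approx -1787.0$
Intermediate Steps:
$m{\left(H,N \right)} = H + N$ ($m{\left(H,N \right)} = \left(H + N\right) + 0 = H + N$)
$g{\left(w \right)} = w^{2}$
$D = 9$ ($D = 1^{2} \cdot 9 = 1 \cdot 9 = 9$)
$V{\left(P,o \right)} = 2 - \frac{1}{P + o}$ ($V{\left(P,o \right)} = 2 - \frac{1}{o + P} = 2 - \frac{1}{P + o}$)
$V{\left(D,\frac{5}{-34} \right)} \left(421 - 1368\right) = \frac{-1 + 2 \cdot 9 + 2 \frac{5}{-34}}{9 + \frac{5}{-34}} \left(421 - 1368\right) = \frac{-1 + 18 + 2 \cdot 5 \left(- \frac{1}{34}\right)}{9 + 5 \left(- \frac{1}{34}\right)} \left(-947\right) = \frac{-1 + 18 + 2 \left(- \frac{5}{34}\right)}{9 - \frac{5}{34}} \left(-947\right) = \frac{-1 + 18 - \frac{5}{17}}{\frac{301}{34}} \left(-947\right) = \frac{34}{301} \cdot \frac{284}{17} \left(-947\right) = \frac{568}{301} \left(-947\right) = - \frac{537896}{301}$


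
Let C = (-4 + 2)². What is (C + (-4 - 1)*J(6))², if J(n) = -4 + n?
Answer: 36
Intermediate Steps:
C = 4 (C = (-2)² = 4)
(C + (-4 - 1)*J(6))² = (4 + (-4 - 1)*(-4 + 6))² = (4 - 5*2)² = (4 - 10)² = (-6)² = 36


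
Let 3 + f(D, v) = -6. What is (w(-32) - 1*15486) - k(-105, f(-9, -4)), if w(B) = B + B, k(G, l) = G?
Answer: -15445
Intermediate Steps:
f(D, v) = -9 (f(D, v) = -3 - 6 = -9)
w(B) = 2*B
(w(-32) - 1*15486) - k(-105, f(-9, -4)) = (2*(-32) - 1*15486) - 1*(-105) = (-64 - 15486) + 105 = -15550 + 105 = -15445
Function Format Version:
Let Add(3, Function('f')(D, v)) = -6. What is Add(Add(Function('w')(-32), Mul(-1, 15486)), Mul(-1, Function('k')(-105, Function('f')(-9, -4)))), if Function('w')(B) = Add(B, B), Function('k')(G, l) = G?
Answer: -15445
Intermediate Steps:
Function('f')(D, v) = -9 (Function('f')(D, v) = Add(-3, -6) = -9)
Function('w')(B) = Mul(2, B)
Add(Add(Function('w')(-32), Mul(-1, 15486)), Mul(-1, Function('k')(-105, Function('f')(-9, -4)))) = Add(Add(Mul(2, -32), Mul(-1, 15486)), Mul(-1, -105)) = Add(Add(-64, -15486), 105) = Add(-15550, 105) = -15445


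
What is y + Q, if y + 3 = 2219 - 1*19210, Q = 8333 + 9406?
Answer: 745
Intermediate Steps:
Q = 17739
y = -16994 (y = -3 + (2219 - 1*19210) = -3 + (2219 - 19210) = -3 - 16991 = -16994)
y + Q = -16994 + 17739 = 745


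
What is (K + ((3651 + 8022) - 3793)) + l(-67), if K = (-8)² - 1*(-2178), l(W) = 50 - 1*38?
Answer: 10134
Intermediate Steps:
l(W) = 12 (l(W) = 50 - 38 = 12)
K = 2242 (K = 64 + 2178 = 2242)
(K + ((3651 + 8022) - 3793)) + l(-67) = (2242 + ((3651 + 8022) - 3793)) + 12 = (2242 + (11673 - 3793)) + 12 = (2242 + 7880) + 12 = 10122 + 12 = 10134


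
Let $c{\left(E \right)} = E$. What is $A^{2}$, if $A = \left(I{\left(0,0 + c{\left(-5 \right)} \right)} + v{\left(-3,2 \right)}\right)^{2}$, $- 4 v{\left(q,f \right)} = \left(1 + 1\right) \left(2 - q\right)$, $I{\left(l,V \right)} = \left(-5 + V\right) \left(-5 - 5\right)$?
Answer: $\frac{1445900625}{16} \approx 9.0369 \cdot 10^{7}$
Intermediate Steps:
$I{\left(l,V \right)} = 50 - 10 V$ ($I{\left(l,V \right)} = \left(-5 + V\right) \left(-10\right) = 50 - 10 V$)
$v{\left(q,f \right)} = -1 + \frac{q}{2}$ ($v{\left(q,f \right)} = - \frac{\left(1 + 1\right) \left(2 - q\right)}{4} = - \frac{2 \left(2 - q\right)}{4} = - \frac{4 - 2 q}{4} = -1 + \frac{q}{2}$)
$A = \frac{38025}{4}$ ($A = \left(\left(50 - 10 \left(0 - 5\right)\right) + \left(-1 + \frac{1}{2} \left(-3\right)\right)\right)^{2} = \left(\left(50 - -50\right) - \frac{5}{2}\right)^{2} = \left(\left(50 + 50\right) - \frac{5}{2}\right)^{2} = \left(100 - \frac{5}{2}\right)^{2} = \left(\frac{195}{2}\right)^{2} = \frac{38025}{4} \approx 9506.3$)
$A^{2} = \left(\frac{38025}{4}\right)^{2} = \frac{1445900625}{16}$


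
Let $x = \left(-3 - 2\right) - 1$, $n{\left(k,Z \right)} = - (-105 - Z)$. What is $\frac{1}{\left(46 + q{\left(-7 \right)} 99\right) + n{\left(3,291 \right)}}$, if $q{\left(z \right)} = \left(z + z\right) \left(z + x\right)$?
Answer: $\frac{1}{18460} \approx 5.4171 \cdot 10^{-5}$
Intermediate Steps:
$n{\left(k,Z \right)} = 105 + Z$
$x = -6$ ($x = -5 - 1 = -6$)
$q{\left(z \right)} = 2 z \left(-6 + z\right)$ ($q{\left(z \right)} = \left(z + z\right) \left(z - 6\right) = 2 z \left(-6 + z\right)$)
$\frac{1}{\left(46 + q{\left(-7 \right)} 99\right) + n{\left(3,291 \right)}} = \frac{1}{\left(46 + 2 \left(-7\right) \left(-6 - 7\right) 99\right) + \left(105 + 291\right)} = \frac{1}{\left(46 + 2 \left(-7\right) \left(-13\right) 99\right) + 396} = \frac{1}{\left(46 + 182 \cdot 99\right) + 396} = \frac{1}{\left(46 + 18018\right) + 396} = \frac{1}{18064 + 396} = \frac{1}{18460}$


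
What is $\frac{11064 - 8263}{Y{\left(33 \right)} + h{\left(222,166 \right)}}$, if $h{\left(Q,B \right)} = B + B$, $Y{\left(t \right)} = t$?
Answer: $\frac{2801}{365} \approx 7.674$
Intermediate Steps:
$h{\left(Q,B \right)} = 2 B$
$\frac{11064 - 8263}{Y{\left(33 \right)} + h{\left(222,166 \right)}} = \frac{11064 - 8263}{33 + 2 \cdot 166} = \frac{2801}{33 + 332} = \frac{2801}{365}$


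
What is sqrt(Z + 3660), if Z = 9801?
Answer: sqrt(13461) ≈ 116.02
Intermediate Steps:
sqrt(Z + 3660) = sqrt(9801 + 3660) = sqrt(13461)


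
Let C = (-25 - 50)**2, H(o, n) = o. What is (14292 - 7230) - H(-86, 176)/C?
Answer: 39723836/5625 ≈ 7062.0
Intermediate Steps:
C = 5625 (C = (-75)**2 = 5625)
(14292 - 7230) - H(-86, 176)/C = (14292 - 7230) - (-86)/5625 = 7062 - (-86)/5625 = 7062 - 1*(-86/5625) = 7062 + 86/5625 = 39723836/5625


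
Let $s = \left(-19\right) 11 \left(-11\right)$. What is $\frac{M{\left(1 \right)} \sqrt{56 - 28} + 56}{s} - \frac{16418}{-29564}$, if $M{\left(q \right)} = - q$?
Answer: $\frac{1036857}{1788622} - \frac{2 \sqrt{7}}{2299} \approx 0.57739$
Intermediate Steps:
$s = 2299$ ($s = \left(-209\right) \left(-11\right) = 2299$)
$\frac{M{\left(1 \right)} \sqrt{56 - 28} + 56}{s} - \frac{16418}{-29564} = \frac{\left(-1\right) 1 \sqrt{56 - 28} + 56}{2299} - \frac{16418}{-29564} = \left(- \sqrt{28} + 56\right) \frac{1}{2299} - - \frac{8209}{14782} = \left(- 2 \sqrt{7} + 56\right) \frac{1}{2299} + \frac{8209}{14782} = \left(56 - 2 \sqrt{7}\right) \frac{1}{2299} + \frac{8209}{14782} = \left(\frac{56}{2299} - \frac{2 \sqrt{7}}{2299}\right) + \frac{8209}{14782} = \frac{1036857}{1788622} - \frac{2 \sqrt{7}}{2299}$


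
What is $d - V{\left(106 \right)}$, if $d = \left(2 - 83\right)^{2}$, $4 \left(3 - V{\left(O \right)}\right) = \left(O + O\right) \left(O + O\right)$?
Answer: $17794$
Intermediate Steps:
$V{\left(O \right)} = 3 - O^{2}$ ($V{\left(O \right)} = 3 - \frac{\left(O + O\right) \left(O + O\right)}{4} = 3 - \frac{2 O 2 O}{4} = 3 - \frac{4 O^{2}}{4} = 3 - O^{2}$)
$d = 6561$ ($d = \left(-81\right)^{2} = 6561$)
$d - V{\left(106 \right)} = 6561 - \left(3 - 106^{2}\right) = 6561 - \left(3 - 11236\right) = 6561 - -11233 = 6561 + 11233 = 17794$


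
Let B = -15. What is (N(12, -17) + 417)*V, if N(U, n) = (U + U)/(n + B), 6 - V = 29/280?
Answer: 549783/224 ≈ 2454.4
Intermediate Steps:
V = 1651/280 (V = 6 - 29/280 = 1651/280 ≈ 5.8964)
N(U, n) = 2*U/(-15 + n) (N(U, n) = (U + U)/(n - 15) = (2*U)/(-15 + n) = 2*U/(-15 + n))
(N(12, -17) + 417)*V = (2*12/(-15 - 17) + 417)*(1651/280) = (2*12/(-32) + 417)*(1651/280) = (2*12*(-1/32) + 417)*(1651/280) = (-¾ + 417)*(1651/280) = (1665/4)*(1651/280) = 549783/224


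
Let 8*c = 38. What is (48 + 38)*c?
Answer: 817/2 ≈ 408.50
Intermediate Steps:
c = 19/4 (c = (⅛)*38 = 19/4 ≈ 4.7500)
(48 + 38)*c = (48 + 38)*(19/4) = 86*(19/4) = 817/2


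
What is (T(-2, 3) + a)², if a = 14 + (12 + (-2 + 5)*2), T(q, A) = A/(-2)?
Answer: 3721/4 ≈ 930.25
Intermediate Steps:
T(q, A) = -A/2 (T(q, A) = A*(-½) = -A/2)
a = 32 (a = 14 + (12 + 3*2) = 14 + (12 + 6) = 14 + 18 = 32)
(T(-2, 3) + a)² = (-½*3 + 32)² = (-3/2 + 32)² = (61/2)² = 3721/4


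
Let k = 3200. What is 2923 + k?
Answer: 6123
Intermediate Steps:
2923 + k = 2923 + 3200 = 6123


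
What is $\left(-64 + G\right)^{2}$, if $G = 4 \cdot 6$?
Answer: $1600$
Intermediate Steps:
$G = 24$
$\left(-64 + G\right)^{2} = \left(-64 + 24\right)^{2} = \left(-40\right)^{2} = 1600$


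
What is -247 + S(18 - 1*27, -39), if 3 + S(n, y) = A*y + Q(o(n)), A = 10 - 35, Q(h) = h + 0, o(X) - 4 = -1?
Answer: 728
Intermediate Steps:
o(X) = 3 (o(X) = 4 - 1 = 3)
Q(h) = h
A = -25
S(n, y) = -25*y (S(n, y) = -3 + (-25*y + 3) = -3 + (3 - 25*y) = -25*y)
-247 + S(18 - 1*27, -39) = -247 - 25*(-39) = -247 + 975 = 728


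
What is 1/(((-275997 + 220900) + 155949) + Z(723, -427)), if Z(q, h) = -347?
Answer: 1/100505 ≈ 9.9498e-6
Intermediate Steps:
1/(((-275997 + 220900) + 155949) + Z(723, -427)) = 1/(((-275997 + 220900) + 155949) - 347) = 1/((-55097 + 155949) - 347) = 1/(100852 - 347) = 1/100505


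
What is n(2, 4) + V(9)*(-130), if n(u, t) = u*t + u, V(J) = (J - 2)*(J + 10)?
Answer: -17280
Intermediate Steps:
V(J) = (-2 + J)*(10 + J)
n(u, t) = u + t*u (n(u, t) = t*u + u = u + t*u)
n(2, 4) + V(9)*(-130) = 2*(1 + 4) + (-20 + 9² + 8*9)*(-130) = 2*5 + (-20 + 81 + 72)*(-130) = 10 + 133*(-130) = 10 - 17290 = -17280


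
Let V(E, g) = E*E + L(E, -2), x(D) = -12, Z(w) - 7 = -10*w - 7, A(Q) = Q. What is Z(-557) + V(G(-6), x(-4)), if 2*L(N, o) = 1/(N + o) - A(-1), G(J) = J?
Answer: 89703/16 ≈ 5606.4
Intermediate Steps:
L(N, o) = ½ + 1/(2*(N + o)) (L(N, o) = (1/(N + o) - 1*(-1))/2 = (1/(N + o) + 1)/2 = (1 + 1/(N + o))/2 = ½ + 1/(2*(N + o)))
Z(w) = -10*w (Z(w) = 7 + (-10*w - 7) = 7 + (-7 - 10*w) = -10*w)
V(E, g) = E² + (-1 + E)/(2*(-2 + E)) (V(E, g) = E*E + (1 + E - 2)/(2*(E - 2)) = E² + (-1 + E)/(2*(-2 + E)))
Z(-557) + V(G(-6), x(-4)) = -10*(-557) + (-1 - 6 + 2*(-6)²*(-2 - 6))/(2*(-2 - 6)) = 5570 + (½)*(-1 - 6 + 2*36*(-8))/(-8) = 5570 + (½)*(-⅛)*(-1 - 6 - 576) = 5570 + (½)*(-⅛)*(-583) = 5570 + 583/16 = 89703/16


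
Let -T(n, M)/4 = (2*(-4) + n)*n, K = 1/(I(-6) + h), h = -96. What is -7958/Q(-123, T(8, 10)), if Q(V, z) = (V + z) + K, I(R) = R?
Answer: 811716/12547 ≈ 64.694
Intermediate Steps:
K = -1/102 (K = 1/(-6 - 96) = 1/(-102) = -1/102 ≈ -0.0098039)
T(n, M) = -4*n*(-8 + n) (T(n, M) = -4*(2*(-4) + n)*n = -4*(-8 + n)*n = -4*n*(-8 + n))
Q(V, z) = -1/102 + V + z (Q(V, z) = (V + z) - 1/102 = -1/102 + V + z)
-7958/Q(-123, T(8, 10)) = -7958/(-1/102 - 123 + 4*8*(8 - 1*8)) = -7958/(-1/102 - 123 + 4*8*(8 - 8)) = -7958/(-1/102 - 123 + 4*8*0) = -7958/(-1/102 - 123 + 0) = -7958/(-12547/102) = -7958*(-102/12547) = 811716/12547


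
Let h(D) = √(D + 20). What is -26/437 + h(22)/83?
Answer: -26/437 + √42/83 ≈ 0.018585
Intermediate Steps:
h(D) = √(20 + D)
-26/437 + h(22)/83 = -26/437 + √(20 + 22)/83 = -26*1/437 + √42*(1/83) = -26/437 + √42/83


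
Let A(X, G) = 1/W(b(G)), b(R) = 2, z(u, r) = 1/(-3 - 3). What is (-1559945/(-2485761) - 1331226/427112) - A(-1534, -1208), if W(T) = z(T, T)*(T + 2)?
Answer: -525145457899/530849176116 ≈ -0.98926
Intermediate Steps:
z(u, r) = -⅙ (z(u, r) = 1/(-6) = -⅙)
W(T) = -⅓ - T/6 (W(T) = -(T + 2)/6 = -(2 + T)/6 = -⅓ - T/6)
A(X, G) = -3/2 (A(X, G) = 1/(-⅓ - ⅙*2) = 1/(-⅓ - ⅓) = 1/(-⅔) = -3/2)
(-1559945/(-2485761) - 1331226/427112) - A(-1534, -1208) = (-1559945/(-2485761) - 1331226/427112) - 1*(-3/2) = (-1559945*(-1/2485761) - 1331226*1/427112) + 3/2 = (1559945/2485761 - 665613/213556) + 3/2 = -1321419222073/530849176116 + 3/2 = -525145457899/530849176116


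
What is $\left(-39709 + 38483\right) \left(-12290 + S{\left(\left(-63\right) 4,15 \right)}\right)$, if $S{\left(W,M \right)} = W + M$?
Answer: $15358102$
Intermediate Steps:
$S{\left(W,M \right)} = M + W$
$\left(-39709 + 38483\right) \left(-12290 + S{\left(\left(-63\right) 4,15 \right)}\right) = \left(-39709 + 38483\right) \left(-12290 + \left(15 - 252\right)\right) = - 1226 \left(-12290 + \left(15 - 252\right)\right) = - 1226 \left(-12290 - 237\right) = \left(-1226\right) \left(-12527\right) = 15358102$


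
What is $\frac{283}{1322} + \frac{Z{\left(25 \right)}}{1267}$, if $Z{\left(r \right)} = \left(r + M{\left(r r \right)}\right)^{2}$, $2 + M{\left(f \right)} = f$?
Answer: $\frac{555471649}{1674974} \approx 331.63$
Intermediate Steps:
$M{\left(f \right)} = -2 + f$
$Z{\left(r \right)} = \left(-2 + r + r^{2}\right)^{2}$ ($Z{\left(r \right)} = \left(r + \left(-2 + r r\right)\right)^{2} = \left(r + \left(-2 + r^{2}\right)\right)^{2} = \left(-2 + r + r^{2}\right)^{2}$)
$\frac{283}{1322} + \frac{Z{\left(25 \right)}}{1267} = \frac{283}{1322} + \frac{\left(-2 + 25 + 25^{2}\right)^{2}}{1267} = 283 \cdot \frac{1}{1322} + \left(-2 + 25 + 625\right)^{2} \cdot \frac{1}{1267} = \frac{283}{1322} + 648^{2} \cdot \frac{1}{1267} = \frac{283}{1322} + 419904 \cdot \frac{1}{1267} = \frac{283}{1322} + \frac{419904}{1267} = \frac{555471649}{1674974}$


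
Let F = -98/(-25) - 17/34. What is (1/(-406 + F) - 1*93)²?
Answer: 3504559970209/405176641 ≈ 8649.5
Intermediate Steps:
F = 171/50 (F = -98*(-1/25) - 17*1/34 = 98/25 - ½ = 171/50 ≈ 3.4200)
(1/(-406 + F) - 1*93)² = (1/(-406 + 171/50) - 1*93)² = (1/(-20129/50) - 93)² = (-50/20129 - 93)² = (-1872047/20129)² = 3504559970209/405176641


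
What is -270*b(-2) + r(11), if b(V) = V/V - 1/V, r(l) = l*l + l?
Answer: -273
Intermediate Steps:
r(l) = l + l**2 (r(l) = l**2 + l = l + l**2)
b(V) = 1 - 1/V
-270*b(-2) + r(11) = -270*(-1 - 2)/(-2) + 11*(1 + 11) = -(-135)*(-3) + 11*12 = -270*3/2 + 132 = -405 + 132 = -273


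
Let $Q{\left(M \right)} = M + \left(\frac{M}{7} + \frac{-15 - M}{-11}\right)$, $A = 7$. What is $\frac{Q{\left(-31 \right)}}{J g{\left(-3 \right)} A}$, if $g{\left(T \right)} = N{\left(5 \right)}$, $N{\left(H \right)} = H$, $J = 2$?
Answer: $- \frac{284}{539} \approx -0.5269$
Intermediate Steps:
$g{\left(T \right)} = 5$
$Q{\left(M \right)} = \frac{15}{11} + \frac{95 M}{77}$ ($Q{\left(M \right)} = M + \left(M \frac{1}{7} + \left(-15 - M\right) \left(- \frac{1}{11}\right)\right) = M + \left(\frac{M}{7} + \left(\frac{15}{11} + \frac{M}{11}\right)\right) = M + \left(\frac{15}{11} + \frac{18 M}{77}\right) = \frac{15}{11} + \frac{95 M}{77}$)
$\frac{Q{\left(-31 \right)}}{J g{\left(-3 \right)} A} = \frac{\frac{15}{11} + \frac{95}{77} \left(-31\right)}{2 \cdot 5 \cdot 7} = \frac{\frac{15}{11} - \frac{2945}{77}}{10 \cdot 7} = - \frac{2840}{77 \cdot 70} = \left(- \frac{2840}{77}\right) \frac{1}{70} = - \frac{284}{539}$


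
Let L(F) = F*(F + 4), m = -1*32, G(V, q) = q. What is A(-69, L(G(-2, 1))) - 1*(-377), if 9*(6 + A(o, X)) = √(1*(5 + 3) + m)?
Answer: 371 + 2*I*√6/9 ≈ 371.0 + 0.54433*I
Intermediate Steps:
m = -32
L(F) = F*(4 + F)
A(o, X) = -6 + 2*I*√6/9 (A(o, X) = -6 + √(1*(5 + 3) - 32)/9 = -6 + √(1*8 - 32)/9 = -6 + √(8 - 32)/9 = -6 + √(-24)/9 = -6 + (2*I*√6)/9 = -6 + 2*I*√6/9)
A(-69, L(G(-2, 1))) - 1*(-377) = (-6 + 2*I*√6/9) - 1*(-377) = (-6 + 2*I*√6/9) + 377 = 371 + 2*I*√6/9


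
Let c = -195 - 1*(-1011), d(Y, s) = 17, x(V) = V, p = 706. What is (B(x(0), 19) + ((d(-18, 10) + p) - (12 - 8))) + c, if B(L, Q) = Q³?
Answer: 8394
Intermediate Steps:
c = 816 (c = -195 + 1011 = 816)
(B(x(0), 19) + ((d(-18, 10) + p) - (12 - 8))) + c = (19³ + ((17 + 706) - (12 - 8))) + 816 = (6859 + (723 - 1*4)) + 816 = (6859 + (723 - 4)) + 816 = (6859 + 719) + 816 = 7578 + 816 = 8394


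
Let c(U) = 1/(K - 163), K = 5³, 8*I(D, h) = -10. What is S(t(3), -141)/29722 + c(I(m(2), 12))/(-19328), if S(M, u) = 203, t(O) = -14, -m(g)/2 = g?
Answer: 10651851/1559267072 ≈ 0.0068313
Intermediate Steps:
m(g) = -2*g
I(D, h) = -5/4 (I(D, h) = (⅛)*(-10) = -5/4)
K = 125
c(U) = -1/38 (c(U) = 1/(125 - 163) = 1/(-38) = -1/38)
S(t(3), -141)/29722 + c(I(m(2), 12))/(-19328) = 203/29722 - 1/38/(-19328) = 203*(1/29722) - 1/38*(-1/19328) = 29/4246 + 1/734464 = 10651851/1559267072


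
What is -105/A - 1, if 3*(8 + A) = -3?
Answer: 32/3 ≈ 10.667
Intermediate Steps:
A = -9 (A = -8 + (⅓)*(-3) = -8 - 1 = -9)
-105/A - 1 = -105/(-9) - 1 = -105*(-1)/9 - 1 = -21*(-5/9) - 1 = 35/3 - 1 = 32/3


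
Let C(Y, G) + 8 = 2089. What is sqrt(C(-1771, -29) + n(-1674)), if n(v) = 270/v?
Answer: sqrt(1999686)/31 ≈ 45.616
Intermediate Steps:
C(Y, G) = 2081 (C(Y, G) = -8 + 2089 = 2081)
sqrt(C(-1771, -29) + n(-1674)) = sqrt(2081 + 270/(-1674)) = sqrt(2081 + 270*(-1/1674)) = sqrt(2081 - 5/31) = sqrt(64506/31) = sqrt(1999686)/31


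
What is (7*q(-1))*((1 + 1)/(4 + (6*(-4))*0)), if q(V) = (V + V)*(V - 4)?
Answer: 35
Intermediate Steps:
q(V) = 2*V*(-4 + V) (q(V) = (2*V)*(-4 + V) = 2*V*(-4 + V))
(7*q(-1))*((1 + 1)/(4 + (6*(-4))*0)) = (7*(2*(-1)*(-4 - 1)))*((1 + 1)/(4 + (6*(-4))*0)) = (7*(2*(-1)*(-5)))*(2/(4 - 24*0)) = (7*10)*(2/(4 + 0)) = 70*(2/4) = 70*(2*(¼)) = 70*(½) = 35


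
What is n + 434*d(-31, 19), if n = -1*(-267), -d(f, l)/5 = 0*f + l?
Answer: -40963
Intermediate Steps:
d(f, l) = -5*l (d(f, l) = -5*(0*f + l) = -5*(0 + l) = -5*l)
n = 267
n + 434*d(-31, 19) = 267 + 434*(-5*19) = 267 + 434*(-95) = 267 - 41230 = -40963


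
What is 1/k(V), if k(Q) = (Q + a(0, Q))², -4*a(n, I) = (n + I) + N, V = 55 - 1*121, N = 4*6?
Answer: 4/12321 ≈ 0.00032465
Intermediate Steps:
N = 24
V = -66 (V = 55 - 121 = -66)
a(n, I) = -6 - I/4 - n/4 (a(n, I) = -((n + I) + 24)/4 = -((I + n) + 24)/4 = -(24 + I + n)/4 = -6 - I/4 - n/4)
k(Q) = (-6 + 3*Q/4)² (k(Q) = (Q + (-6 - Q/4 - ¼*0))² = (Q + (-6 - Q/4 + 0))² = (Q + (-6 - Q/4))² = (-6 + 3*Q/4)²)
1/k(V) = 1/(9*(-8 - 66)²/16) = 1/((9/16)*(-74)²) = 1/((9/16)*5476) = 1/(12321/4) = 4/12321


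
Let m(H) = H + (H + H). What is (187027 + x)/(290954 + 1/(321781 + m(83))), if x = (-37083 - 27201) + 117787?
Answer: 77457875900/93695916621 ≈ 0.82669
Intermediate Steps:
m(H) = 3*H (m(H) = H + 2*H = 3*H)
x = 53503 (x = -64284 + 117787 = 53503)
(187027 + x)/(290954 + 1/(321781 + m(83))) = (187027 + 53503)/(290954 + 1/(321781 + 3*83)) = 240530/(290954 + 1/(321781 + 249)) = 240530/(290954 + 1/322030) = 240530/(93695916621/322030) = 240530*(322030/93695916621) = 77457875900/93695916621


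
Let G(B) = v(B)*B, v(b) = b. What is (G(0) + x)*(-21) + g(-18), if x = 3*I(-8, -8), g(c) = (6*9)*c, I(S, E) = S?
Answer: -468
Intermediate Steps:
g(c) = 54*c
G(B) = B² (G(B) = B*B = B²)
x = -24 (x = 3*(-8) = -24)
(G(0) + x)*(-21) + g(-18) = (0² - 24)*(-21) + 54*(-18) = (0 - 24)*(-21) - 972 = -24*(-21) - 972 = 504 - 972 = -468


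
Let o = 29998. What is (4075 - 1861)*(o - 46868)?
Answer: -37350180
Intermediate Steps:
(4075 - 1861)*(o - 46868) = (4075 - 1861)*(29998 - 46868) = 2214*(-16870) = -37350180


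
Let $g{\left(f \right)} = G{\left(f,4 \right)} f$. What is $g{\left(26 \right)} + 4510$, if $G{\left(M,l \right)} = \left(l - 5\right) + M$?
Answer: $5160$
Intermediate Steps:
$G{\left(M,l \right)} = -5 + M + l$ ($G{\left(M,l \right)} = \left(l - 5\right) + M = \left(-5 + l\right) + M = -5 + M + l$)
$g{\left(f \right)} = f \left(-1 + f\right)$ ($g{\left(f \right)} = \left(-5 + f + 4\right) f = \left(-1 + f\right) f = f \left(-1 + f\right)$)
$g{\left(26 \right)} + 4510 = 26 \left(-1 + 26\right) + 4510 = 26 \cdot 25 + 4510 = 650 + 4510 = 5160$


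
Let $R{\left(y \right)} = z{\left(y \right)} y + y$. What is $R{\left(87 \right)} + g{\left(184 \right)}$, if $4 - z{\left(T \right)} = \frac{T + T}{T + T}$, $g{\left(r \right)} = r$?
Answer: $532$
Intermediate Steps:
$z{\left(T \right)} = 3$ ($z{\left(T \right)} = 4 - \frac{T + T}{T + T} = 4 - \frac{2 T}{2 T} = 4 - 2 T \frac{1}{2 T} = 4 - 1 = 3$)
$R{\left(y \right)} = 4 y$ ($R{\left(y \right)} = 3 y + y = 4 y$)
$R{\left(87 \right)} + g{\left(184 \right)} = 4 \cdot 87 + 184 = 348 + 184 = 532$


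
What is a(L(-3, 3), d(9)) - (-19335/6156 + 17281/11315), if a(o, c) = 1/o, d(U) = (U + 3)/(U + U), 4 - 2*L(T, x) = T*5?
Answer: 39908603/23218380 ≈ 1.7188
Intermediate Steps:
L(T, x) = 2 - 5*T/2 (L(T, x) = 2 - T*5/2 = 2 - 5*T/2)
d(U) = (3 + U)/(2*U) (d(U) = (3 + U)/((2*U)) = (3 + U)*(1/(2*U)) = (3 + U)/(2*U))
a(L(-3, 3), d(9)) - (-19335/6156 + 17281/11315) = 1/(2 - 5/2*(-3)) - (-19335/6156 + 17281/11315) = 1/(2 + 15/2) - (-19335*1/6156 + 17281*(1/11315)) = 1/(19/2) - (-6445/2052 + 17281/11315) = 2/19 - 1*(-37464563/23218380) = 2/19 + 37464563/23218380 = 39908603/23218380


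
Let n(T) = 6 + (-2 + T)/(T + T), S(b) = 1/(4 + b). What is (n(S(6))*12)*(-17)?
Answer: 714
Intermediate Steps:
n(T) = 6 + (-2 + T)/(2*T) (n(T) = 6 + (-2 + T)/((2*T)) = 6 + (-2 + T)*(1/(2*T)) = 6 + (-2 + T)/(2*T))
(n(S(6))*12)*(-17) = ((13/2 - 1/(1/(4 + 6)))*12)*(-17) = ((13/2 - 1/(1/10))*12)*(-17) = ((13/2 - 1/⅒)*12)*(-17) = ((13/2 - 1*10)*12)*(-17) = ((13/2 - 10)*12)*(-17) = -7/2*12*(-17) = -42*(-17) = 714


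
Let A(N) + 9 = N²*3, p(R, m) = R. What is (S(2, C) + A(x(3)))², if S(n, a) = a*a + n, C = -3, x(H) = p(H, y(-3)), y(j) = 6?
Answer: 841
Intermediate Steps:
x(H) = H
S(n, a) = n + a² (S(n, a) = a² + n = n + a²)
A(N) = -9 + 3*N² (A(N) = -9 + N²*3 = -9 + 3*N²)
(S(2, C) + A(x(3)))² = ((2 + (-3)²) + (-9 + 3*3²))² = ((2 + 9) + (-9 + 3*9))² = (11 + (-9 + 27))² = (11 + 18)² = 29² = 841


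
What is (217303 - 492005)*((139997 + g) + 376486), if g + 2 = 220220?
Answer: -202373238102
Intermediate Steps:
g = 220218 (g = -2 + 220220 = 220218)
(217303 - 492005)*((139997 + g) + 376486) = (217303 - 492005)*((139997 + 220218) + 376486) = -274702*(360215 + 376486) = -274702*736701 = -202373238102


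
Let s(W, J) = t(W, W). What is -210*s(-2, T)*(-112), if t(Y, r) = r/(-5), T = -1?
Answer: 9408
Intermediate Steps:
t(Y, r) = -r/5 (t(Y, r) = r*(-⅕) = -r/5)
s(W, J) = -W/5
-210*s(-2, T)*(-112) = -(-42)*(-2)*(-112) = -210*⅖*(-112) = -84*(-112) = 9408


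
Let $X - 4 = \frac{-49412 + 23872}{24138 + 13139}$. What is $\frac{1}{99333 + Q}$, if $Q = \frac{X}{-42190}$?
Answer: $\frac{786358315}{78111330442111} \approx 1.0067 \cdot 10^{-5}$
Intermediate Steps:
$X = \frac{123568}{37277}$ ($X = 4 + \frac{-49412 + 23872}{24138 + 13139} = 4 - \frac{25540}{37277} = \frac{123568}{37277} \approx 3.3149$)
$Q = - \frac{61784}{786358315}$ ($Q = \frac{123568}{37277 \left(-42190\right)} = \frac{123568}{37277} \left(- \frac{1}{42190}\right) = - \frac{61784}{786358315} \approx -7.857 \cdot 10^{-5}$)
$\frac{1}{99333 + Q} = \frac{1}{99333 - \frac{61784}{786358315}} = \frac{1}{\frac{78111330442111}{786358315}} = \frac{786358315}{78111330442111}$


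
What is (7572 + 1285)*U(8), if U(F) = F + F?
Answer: 141712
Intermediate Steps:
U(F) = 2*F
(7572 + 1285)*U(8) = (7572 + 1285)*(2*8) = 8857*16 = 141712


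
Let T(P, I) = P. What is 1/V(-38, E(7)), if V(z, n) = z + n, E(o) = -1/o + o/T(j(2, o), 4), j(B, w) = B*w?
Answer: -14/527 ≈ -0.026565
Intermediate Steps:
E(o) = ½ - 1/o (E(o) = -1/o + o/((2*o)) = -1/o + o*(1/(2*o)) = -1/o + ½ = ½ - 1/o)
V(z, n) = n + z
1/V(-38, E(7)) = 1/((½)*(-2 + 7)/7 - 38) = 1/((½)*(⅐)*5 - 38) = 1/(5/14 - 38) = 1/(-527/14) = -14/527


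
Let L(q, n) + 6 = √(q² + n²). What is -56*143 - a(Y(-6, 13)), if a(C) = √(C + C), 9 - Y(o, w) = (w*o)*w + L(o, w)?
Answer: -8008 - √(2058 - 2*√205) ≈ -8053.0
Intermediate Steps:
L(q, n) = -6 + √(n² + q²) (L(q, n) = -6 + √(q² + n²) = -6 + √(n² + q²))
Y(o, w) = 15 - √(o² + w²) - o*w² (Y(o, w) = 9 - ((w*o)*w + (-6 + √(w² + o²))) = 9 - ((o*w)*w + (-6 + √(o² + w²))) = 9 - (o*w² + (-6 + √(o² + w²))) = 9 - (-6 + √(o² + w²) + o*w²) = 9 + (6 - √(o² + w²) - o*w²) = 15 - √(o² + w²) - o*w²)
a(C) = √2*√C (a(C) = √(2*C) = √2*√C)
-56*143 - a(Y(-6, 13)) = -56*143 - √2*√(15 - √((-6)² + 13²) - 1*(-6)*13²) = -8008 - √2*√(15 - √(36 + 169) - 1*(-6)*169) = -8008 - √2*√(15 - √205 + 1014) = -8008 - √2*√(1029 - √205)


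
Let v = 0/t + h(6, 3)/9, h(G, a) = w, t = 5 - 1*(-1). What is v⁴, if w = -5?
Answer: 625/6561 ≈ 0.095260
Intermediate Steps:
t = 6 (t = 5 + 1 = 6)
h(G, a) = -5
v = -5/9 (v = 0/6 - 5/9 = 0*(⅙) - 5*⅑ = 0 - 5/9 = -5/9 ≈ -0.55556)
v⁴ = (-5/9)⁴ = 625/6561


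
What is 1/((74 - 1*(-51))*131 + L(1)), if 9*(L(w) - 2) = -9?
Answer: 1/16376 ≈ 6.1065e-5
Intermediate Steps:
L(w) = 1 (L(w) = 2 + (1/9)*(-9) = 2 - 1 = 1)
1/((74 - 1*(-51))*131 + L(1)) = 1/((74 - 1*(-51))*131 + 1) = 1/((74 + 51)*131 + 1) = 1/(125*131 + 1) = 1/(16375 + 1) = 1/16376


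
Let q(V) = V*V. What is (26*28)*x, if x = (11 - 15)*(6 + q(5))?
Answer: -90272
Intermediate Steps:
q(V) = V**2
x = -124 (x = (11 - 15)*(6 + 5**2) = -4*(6 + 25) = -4*31 = -124)
(26*28)*x = (26*28)*(-124) = 728*(-124) = -90272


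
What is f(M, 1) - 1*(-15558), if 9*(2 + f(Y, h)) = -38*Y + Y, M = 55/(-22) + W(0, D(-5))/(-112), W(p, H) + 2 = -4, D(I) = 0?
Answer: 7845293/504 ≈ 15566.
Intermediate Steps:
W(p, H) = -6 (W(p, H) = -2 - 4 = -6)
M = -137/56 (M = 55/(-22) - 6/(-112) = 55*(-1/22) - 6*(-1/112) = -5/2 + 3/56 = -137/56 ≈ -2.4464)
f(Y, h) = -2 - 37*Y/9 (f(Y, h) = -2 + (-38*Y + Y)/9 = -2 + (-37*Y)/9 = -2 - 37*Y/9)
f(M, 1) - 1*(-15558) = (-2 - 37/9*(-137/56)) - 1*(-15558) = (-2 + 5069/504) + 15558 = 4061/504 + 15558 = 7845293/504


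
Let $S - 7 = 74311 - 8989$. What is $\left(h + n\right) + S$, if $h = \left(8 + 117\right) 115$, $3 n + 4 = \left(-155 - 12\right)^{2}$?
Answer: $88999$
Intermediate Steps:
$n = 9295$ ($n = - \frac{4}{3} + \frac{\left(-155 - 12\right)^{2}}{3} = - \frac{4}{3} + \frac{\left(-167\right)^{2}}{3} = - \frac{4}{3} + \frac{1}{3} \cdot 27889 = - \frac{4}{3} + \frac{27889}{3} = 9295$)
$h = 14375$ ($h = 125 \cdot 115 = 14375$)
$S = 65329$ ($S = 7 + \left(74311 - 8989\right) = 7 + 65322 = 65329$)
$\left(h + n\right) + S = \left(14375 + 9295\right) + 65329 = 23670 + 65329 = 88999$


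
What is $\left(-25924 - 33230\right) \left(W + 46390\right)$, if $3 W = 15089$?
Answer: $-3041678962$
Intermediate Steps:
$W = \frac{15089}{3}$ ($W = \frac{1}{3} \cdot 15089 = \frac{15089}{3} \approx 5029.7$)
$\left(-25924 - 33230\right) \left(W + 46390\right) = \left(-25924 - 33230\right) \left(\frac{15089}{3} + 46390\right) = \left(-59154\right) \frac{154259}{3} = -3041678962$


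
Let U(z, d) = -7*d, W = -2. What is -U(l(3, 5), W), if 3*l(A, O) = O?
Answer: -14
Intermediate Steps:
l(A, O) = O/3
-U(l(3, 5), W) = -(-7)*(-2) = -1*14 = -14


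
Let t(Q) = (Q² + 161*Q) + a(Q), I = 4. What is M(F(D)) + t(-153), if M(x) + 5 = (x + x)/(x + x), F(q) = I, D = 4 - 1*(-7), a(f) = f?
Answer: -1381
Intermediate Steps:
t(Q) = Q² + 162*Q (t(Q) = (Q² + 161*Q) + Q = Q² + 162*Q)
D = 11 (D = 4 + 7 = 11)
F(q) = 4
M(x) = -4 (M(x) = -5 + (x + x)/(x + x) = -5 + (2*x)/((2*x)) = -5 + (2*x)*(1/(2*x)) = -5 + 1 = -4)
M(F(D)) + t(-153) = -4 - 153*(162 - 153) = -4 - 153*9 = -4 - 1377 = -1381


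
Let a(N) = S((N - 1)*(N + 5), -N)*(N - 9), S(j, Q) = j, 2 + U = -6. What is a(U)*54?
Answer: -24786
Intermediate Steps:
U = -8 (U = -2 - 6 = -8)
a(N) = (-1 + N)*(-9 + N)*(5 + N) (a(N) = ((N - 1)*(N + 5))*(N - 9) = ((-1 + N)*(5 + N))*(-9 + N) = (-1 + N)*(-9 + N)*(5 + N))
a(U)*54 = ((-9 - 8)*(-5 + (-8)**2 + 4*(-8)))*54 = -17*(-5 + 64 - 32)*54 = -17*27*54 = -459*54 = -24786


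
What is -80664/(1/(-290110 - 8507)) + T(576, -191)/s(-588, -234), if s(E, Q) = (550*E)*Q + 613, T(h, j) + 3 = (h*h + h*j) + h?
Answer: 1822861503048989877/75676213 ≈ 2.4088e+10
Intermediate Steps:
T(h, j) = -3 + h + h² + h*j (T(h, j) = -3 + ((h*h + h*j) + h) = -3 + ((h² + h*j) + h) = -3 + (h + h² + h*j) = -3 + h + h² + h*j)
s(E, Q) = 613 + 550*E*Q (s(E, Q) = 550*E*Q + 613 = 613 + 550*E*Q)
-80664/(1/(-290110 - 8507)) + T(576, -191)/s(-588, -234) = -80664/(1/(-290110 - 8507)) + (-3 + 576 + 576² + 576*(-191))/(613 + 550*(-588)*(-234)) = -80664/(1/(-298617)) + (-3 + 576 + 331776 - 110016)/(613 + 75675600) = -80664/(-1/298617) + 222333/75676213 = -80664*(-298617) + 222333*(1/75676213) = 24087641688 + 222333/75676213 = 1822861503048989877/75676213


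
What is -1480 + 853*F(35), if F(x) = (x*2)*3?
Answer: 177650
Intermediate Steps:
F(x) = 6*x (F(x) = (2*x)*3 = 6*x)
-1480 + 853*F(35) = -1480 + 853*(6*35) = -1480 + 853*210 = -1480 + 179130 = 177650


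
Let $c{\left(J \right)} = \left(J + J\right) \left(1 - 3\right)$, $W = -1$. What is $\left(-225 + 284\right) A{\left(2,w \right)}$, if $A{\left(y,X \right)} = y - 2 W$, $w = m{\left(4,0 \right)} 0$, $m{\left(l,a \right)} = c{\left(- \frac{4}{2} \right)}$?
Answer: $236$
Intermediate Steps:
$c{\left(J \right)} = - 4 J$ ($c{\left(J \right)} = 2 J \left(-2\right) = - 4 J$)
$m{\left(l,a \right)} = 8$ ($m{\left(l,a \right)} = - 4 \left(- \frac{4}{2}\right) = - 4 \left(\left(-4\right) \frac{1}{2}\right) = \left(-4\right) \left(-2\right) = 8$)
$w = 0$ ($w = 8 \cdot 0 = 0$)
$A{\left(y,X \right)} = 2 + y$ ($A{\left(y,X \right)} = y - -2 = y + 2 = 2 + y$)
$\left(-225 + 284\right) A{\left(2,w \right)} = \left(-225 + 284\right) \left(2 + 2\right) = 59 \cdot 4 = 236$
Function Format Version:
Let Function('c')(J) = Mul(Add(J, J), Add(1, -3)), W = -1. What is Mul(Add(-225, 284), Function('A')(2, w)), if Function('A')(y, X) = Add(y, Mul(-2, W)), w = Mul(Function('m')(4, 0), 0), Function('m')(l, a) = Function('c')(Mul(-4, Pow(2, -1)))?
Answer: 236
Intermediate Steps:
Function('c')(J) = Mul(-4, J) (Function('c')(J) = Mul(Mul(2, J), -2) = Mul(-4, J))
Function('m')(l, a) = 8 (Function('m')(l, a) = Mul(-4, Mul(-4, Pow(2, -1))) = Mul(-4, Mul(-4, Rational(1, 2))) = Mul(-4, -2) = 8)
w = 0 (w = Mul(8, 0) = 0)
Function('A')(y, X) = Add(2, y) (Function('A')(y, X) = Add(y, Mul(-2, -1)) = Add(y, 2) = Add(2, y))
Mul(Add(-225, 284), Function('A')(2, w)) = Mul(Add(-225, 284), Add(2, 2)) = Mul(59, 4) = 236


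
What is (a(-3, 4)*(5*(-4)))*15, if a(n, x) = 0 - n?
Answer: -900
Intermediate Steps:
a(n, x) = -n
(a(-3, 4)*(5*(-4)))*15 = ((-1*(-3))*(5*(-4)))*15 = (3*(-20))*15 = -60*15 = -900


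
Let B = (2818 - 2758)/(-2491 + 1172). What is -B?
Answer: 60/1319 ≈ 0.045489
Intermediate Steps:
B = -60/1319 (B = 60/(-1319) = 60*(-1/1319) = -60/1319 ≈ -0.045489)
-B = -1*(-60/1319) = 60/1319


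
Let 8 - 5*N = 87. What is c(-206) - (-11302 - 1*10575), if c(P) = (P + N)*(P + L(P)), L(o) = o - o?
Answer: 337839/5 ≈ 67568.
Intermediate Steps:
L(o) = 0
N = -79/5 (N = 8/5 - ⅕*87 = 8/5 - 87/5 = -79/5 ≈ -15.800)
c(P) = P*(-79/5 + P) (c(P) = (P - 79/5)*(P + 0) = (-79/5 + P)*P = P*(-79/5 + P))
c(-206) - (-11302 - 1*10575) = (⅕)*(-206)*(-79 + 5*(-206)) - (-11302 - 1*10575) = (⅕)*(-206)*(-79 - 1030) - (-11302 - 10575) = (⅕)*(-206)*(-1109) - 1*(-21877) = 228454/5 + 21877 = 337839/5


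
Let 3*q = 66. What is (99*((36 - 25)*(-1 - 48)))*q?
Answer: -1173942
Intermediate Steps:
q = 22 (q = (⅓)*66 = 22)
(99*((36 - 25)*(-1 - 48)))*q = (99*((36 - 25)*(-1 - 48)))*22 = (99*(11*(-49)))*22 = (99*(-539))*22 = -53361*22 = -1173942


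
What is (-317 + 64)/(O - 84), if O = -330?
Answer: 11/18 ≈ 0.61111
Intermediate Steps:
(-317 + 64)/(O - 84) = (-317 + 64)/(-330 - 84) = -253/(-414) = -253*(-1/414) = 11/18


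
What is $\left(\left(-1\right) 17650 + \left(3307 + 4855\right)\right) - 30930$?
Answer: $-40418$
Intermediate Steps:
$\left(\left(-1\right) 17650 + \left(3307 + 4855\right)\right) - 30930 = \left(-17650 + 8162\right) - 30930 = -9488 - 30930 = -40418$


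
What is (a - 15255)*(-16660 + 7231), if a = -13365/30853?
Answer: 4438002872520/30853 ≈ 1.4384e+8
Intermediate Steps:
a = -13365/30853 (a = -13365*1/30853 = -13365/30853 ≈ -0.43318)
(a - 15255)*(-16660 + 7231) = (-13365/30853 - 15255)*(-16660 + 7231) = -470675880/30853*(-9429) = 4438002872520/30853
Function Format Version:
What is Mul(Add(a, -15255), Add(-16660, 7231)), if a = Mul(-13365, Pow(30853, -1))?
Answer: Rational(4438002872520, 30853) ≈ 1.4384e+8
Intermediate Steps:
a = Rational(-13365, 30853) (a = Mul(-13365, Rational(1, 30853)) = Rational(-13365, 30853) ≈ -0.43318)
Mul(Add(a, -15255), Add(-16660, 7231)) = Mul(Add(Rational(-13365, 30853), -15255), Add(-16660, 7231)) = Mul(Rational(-470675880, 30853), -9429) = Rational(4438002872520, 30853)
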